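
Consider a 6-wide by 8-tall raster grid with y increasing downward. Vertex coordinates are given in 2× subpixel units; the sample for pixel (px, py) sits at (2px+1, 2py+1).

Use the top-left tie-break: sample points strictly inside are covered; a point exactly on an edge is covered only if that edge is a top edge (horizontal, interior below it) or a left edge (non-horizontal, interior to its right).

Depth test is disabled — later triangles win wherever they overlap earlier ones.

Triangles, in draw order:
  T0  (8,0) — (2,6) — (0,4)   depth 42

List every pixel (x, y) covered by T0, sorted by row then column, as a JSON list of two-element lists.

T0:
  2·area = 24
  edge (8, 0)→(2, 6): d=(-6,6) right/bottom  bias=-1
  edge (2, 6)→(0, 4): d=(-2,-2) top-left  bias=+0
  edge (0, 4)→(8, 0): d=(8,-4) top-left  bias=+0
    (3,0)@(7, 1): e=[0,20,4] → ·  [on edge]
    (1,1)@(3, 3): e=[12,8,4] → #
    (2,1)@(5, 3): e=[0,12,12] → ·  [on edge]
    (0,2)@(1, 5): e=[12,0,12] → #  [on edge]
    (1,2)@(3, 5): e=[0,4,20] → ·  [on edge]
    (0,3)@(1, 7): e=[0,-4,28] → ·  [on edge]
    (1,3)@(3, 7): e=[-12,0,36] → ·  [on edge]
    (2,4)@(5, 9): e=[-36,0,60] → ·  [on edge]
    (3,5)@(7, 11): e=[-60,0,84] → ·  [on edge]
    (4,6)@(9, 13): e=[-84,0,108] → ·  [on edge]
    (5,7)@(11, 15): e=[-108,0,132] → ·  [on edge]
  covered (2 px):
    · · · · · ·
    · # · · · ·
    # · · · · ·
    · · · · · ·
    · · · · · ·
    · · · · · ·
    · · · · · ·
    · · · · · ·

Answer: [[1,1],[0,2]]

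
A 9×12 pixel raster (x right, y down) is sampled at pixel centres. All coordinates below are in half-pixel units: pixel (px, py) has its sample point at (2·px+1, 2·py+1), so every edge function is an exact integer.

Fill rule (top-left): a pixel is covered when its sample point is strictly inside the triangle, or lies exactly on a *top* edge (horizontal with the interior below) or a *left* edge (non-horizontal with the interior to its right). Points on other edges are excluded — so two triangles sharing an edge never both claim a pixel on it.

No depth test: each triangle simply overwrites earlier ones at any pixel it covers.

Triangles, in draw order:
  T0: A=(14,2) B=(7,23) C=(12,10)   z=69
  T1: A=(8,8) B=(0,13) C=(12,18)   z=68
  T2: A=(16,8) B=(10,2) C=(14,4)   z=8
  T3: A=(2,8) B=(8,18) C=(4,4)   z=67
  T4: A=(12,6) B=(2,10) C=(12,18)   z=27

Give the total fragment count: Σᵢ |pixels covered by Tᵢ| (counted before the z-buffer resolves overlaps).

T0:
  2·area = 14  (B↔C swapped to make it positive)
  edge (14, 2)→(12, 10): d=(-2,8) right/bottom  bias=-1
  edge (12, 10)→(7, 23): d=(-5,13) right/bottom  bias=-1
  edge (7, 23)→(14, 2): d=(7,-21) top-left  bias=+0
    (6,2)@(13, 5): e=[2,12,0] → █  [on edge]
    (7,2)@(15, 5): e=[-14,-14,42] → ·
    (6,3)@(13, 7): e=[-2,2,14] → ·
    (5,5)@(11, 11): e=[6,8,0] → █  [on edge]
    (6,5)@(13, 11): e=[-10,-18,42] → ·
    (5,6)@(11, 13): e=[2,-2,14] → ·
    (4,8)@(9, 17): e=[10,4,0] → █  [on edge]
    (5,8)@(11, 17): e=[-6,-22,42] → ·
    (4,9)@(9, 19): e=[6,-6,14] → ·
    (3,11)@(7, 23): e=[14,0,0] → ·  [on edge]
  covered (3 px):
    · · · · · · · · ·
    · · · · · · · · ·
    · · · · · · █ · ·
    · · · · · · · · ·
    · · · · · · · · ·
    · · · · · █ · · ·
    · · · · · · · · ·
    · · · · · · · · ·
    · · · · █ · · · ·
    · · · · · · · · ·
    · · · · · · · · ·
    · · · · · · · · ·
T1:
  2·area = 100  (B↔C swapped to make it positive)
  edge (8, 8)→(12, 18): d=(4,10) right/bottom  bias=-1
  edge (12, 18)→(0, 13): d=(-12,-5) top-left  bias=+0
  edge (0, 13)→(8, 8): d=(8,-5) top-left  bias=+0
    (3,4)@(7, 9): e=[14,83,3] → █
    (4,4)@(9, 9): e=[-6,93,13] → ·
    (2,5)@(5, 11): e=[42,49,9] → █
    (4,5)@(9, 11): e=[2,69,29] → █
    (5,5)@(11, 11): e=[-18,79,39] → ·
    (0,6)@(1, 13): e=[90,5,5] → █
    (1,6)@(3, 13): e=[70,15,15] → █
    (5,6)@(11, 13): e=[-10,55,55] → ·
    (0,7)@(1, 15): e=[98,-19,21] → ·
    (1,7)@(3, 15): e=[78,-9,31] → ·
    (2,7)@(5, 15): e=[58,1,41] → █
    (5,7)@(11, 15): e=[-2,31,71] → ·
  covered (13 px):
    · · · · · · · · ·
    · · · · · · · · ·
    · · · · · · · · ·
    · · · · · · · · ·
    · · · █ · · · · ·
    · · █ █ █ · · · ·
    █ █ █ █ █ · · · ·
    · · █ █ █ · · · ·
    · · · · · █ · · ·
    · · · · · · · · ·
    · · · · · · · · ·
    · · · · · · · · ·
T2:
  2·area = 12
  edge (16, 8)→(10, 2): d=(-6,-6) top-left  bias=+0
  edge (10, 2)→(14, 4): d=(4,2) right/bottom  bias=-1
  edge (14, 4)→(16, 8): d=(2,4) right/bottom  bias=-1
    (4,0)@(9, 1): e=[0,-2,14] → ·  [on edge]
    (5,1)@(11, 3): e=[0,2,10] → █  [on edge]
    (6,1)@(13, 3): e=[12,-2,2] → ·
    (5,2)@(11, 5): e=[-12,10,14] → ·
    (6,2)@(13, 5): e=[0,6,6] → █  [on edge]
    (7,2)@(15, 5): e=[12,2,-2] → ·
    (6,3)@(13, 7): e=[-12,14,10] → ·
    (7,3)@(15, 7): e=[0,10,2] → █  [on edge]
    (8,3)@(17, 7): e=[12,6,-6] → ·
    (7,4)@(15, 9): e=[-12,18,6] → ·
    (8,4)@(17, 9): e=[0,14,-2] → ·  [on edge]
  covered (3 px):
    · · · · · · · · ·
    · · · · · █ · · ·
    · · · · · · █ · ·
    · · · · · · · █ ·
    · · · · · · · · ·
    · · · · · · · · ·
    · · · · · · · · ·
    · · · · · · · · ·
    · · · · · · · · ·
    · · · · · · · · ·
    · · · · · · · · ·
    · · · · · · · · ·
T3:
  2·area = 44  (B↔C swapped to make it positive)
  edge (2, 8)→(4, 4): d=(2,-4) top-left  bias=+0
  edge (4, 4)→(8, 18): d=(4,14) right/bottom  bias=-1
  edge (8, 18)→(2, 8): d=(-6,-10) top-left  bias=+0
    (1,3)@(3, 7): e=[2,26,16] → █
    (2,3)@(5, 7): e=[10,-2,36] → ·
    (1,4)@(3, 9): e=[6,34,4] → █
    (2,4)@(5, 9): e=[14,6,24] → █
    (3,4)@(7, 9): e=[22,-22,44] → ·
    (1,5)@(3, 11): e=[10,42,-8] → ·
    (2,5)@(5, 11): e=[18,14,12] → █
    (3,5)@(7, 11): e=[26,-14,32] → ·
    (2,6)@(5, 13): e=[22,22,0] → █  [on edge]
    (3,6)@(7, 13): e=[30,-6,20] → ·
    (2,7)@(5, 15): e=[26,30,-12] → ·
    (3,7)@(7, 15): e=[34,2,8] → █
    (5,11)@(11, 23): e=[66,-22,0] → ·  [on edge]
  covered (6 px):
    · · · · · · · · ·
    · · · · · · · · ·
    · · · · · · · · ·
    · █ · · · · · · ·
    · █ █ · · · · · ·
    · · █ · · · · · ·
    · · █ · · · · · ·
    · · · █ · · · · ·
    · · · · · · · · ·
    · · · · · · · · ·
    · · · · · · · · ·
    · · · · · · · · ·
T4:
  2·area = 120  (B↔C swapped to make it positive)
  edge (12, 6)→(12, 18): d=(0,12) right/bottom  bias=-1
  edge (12, 18)→(2, 10): d=(-10,-8) top-left  bias=+0
  edge (2, 10)→(12, 6): d=(10,-4) top-left  bias=+0
    (5,3)@(11, 7): e=[12,102,6] → █
    (6,3)@(13, 7): e=[-12,118,14] → ·
    (2,4)@(5, 9): e=[84,34,2] → █
    (3,4)@(7, 9): e=[60,50,10] → █
    (4,4)@(9, 9): e=[36,66,18] → █
    (6,4)@(13, 9): e=[-12,98,34] → ·
    (2,5)@(5, 11): e=[84,14,22] → █
    (6,5)@(13, 11): e=[-12,78,54] → ·
    (2,6)@(5, 13): e=[84,-6,42] → ·
    (3,6)@(7, 13): e=[60,10,50] → █
    (6,6)@(13, 13): e=[-12,58,74] → ·
    (3,7)@(7, 15): e=[60,-10,70] → ·
  covered (15 px):
    · · · · · · · · ·
    · · · · · · · · ·
    · · · · · · · · ·
    · · · · · █ · · ·
    · · █ █ █ █ · · ·
    · · █ █ █ █ · · ·
    · · · █ █ █ · · ·
    · · · · █ █ · · ·
    · · · · · █ · · ·
    · · · · · · · · ·
    · · · · · · · · ·
    · · · · · · · · ·

Result: 40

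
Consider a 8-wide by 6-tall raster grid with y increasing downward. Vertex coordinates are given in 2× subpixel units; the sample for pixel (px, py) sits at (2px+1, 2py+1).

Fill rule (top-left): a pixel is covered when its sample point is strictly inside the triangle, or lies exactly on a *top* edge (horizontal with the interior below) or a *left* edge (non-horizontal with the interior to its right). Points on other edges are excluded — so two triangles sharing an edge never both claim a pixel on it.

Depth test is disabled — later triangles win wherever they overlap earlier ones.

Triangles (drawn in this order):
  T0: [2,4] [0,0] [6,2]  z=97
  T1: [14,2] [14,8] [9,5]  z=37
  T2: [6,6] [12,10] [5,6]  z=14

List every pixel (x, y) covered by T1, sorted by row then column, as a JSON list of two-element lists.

T0:
  2·area = 20
  edge (2, 4)→(0, 0): d=(-2,-4) top-left  bias=+0
  edge (0, 0)→(6, 2): d=(6,2) right/bottom  bias=-1
  edge (6, 2)→(2, 4): d=(-4,2) right/bottom  bias=-1
    (0,0)@(1, 1): e=[2,4,14] → #
    (1,0)@(3, 1): e=[10,0,10] → ·  [on edge]
    (0,1)@(1, 3): e=[-2,16,6] → ·
    (1,1)@(3, 3): e=[6,12,2] → #
    (2,1)@(5, 3): e=[14,8,-2] → ·
    (4,1)@(9, 3): e=[30,0,-10] → ·  [on edge]
    (1,2)@(3, 5): e=[2,24,-6] → ·
    (7,2)@(15, 5): e=[50,0,-30] → ·  [on edge]
  covered (2 px):
    # · · · · · · ·
    · # · · · · · ·
    · · · · · · · ·
    · · · · · · · ·
    · · · · · · · ·
    · · · · · · · ·
T1:
  2·area = 30
  edge (14, 2)→(14, 8): d=(0,6) right/bottom  bias=-1
  edge (14, 8)→(9, 5): d=(-5,-3) top-left  bias=+0
  edge (9, 5)→(14, 2): d=(5,-3) top-left  bias=+0
    (6,1)@(13, 3): e=[6,22,2] → #
    (7,1)@(15, 3): e=[-6,28,8] → ·
    (4,2)@(9, 5): e=[30,0,0] → #  [on edge]
    (5,2)@(11, 5): e=[18,6,6] → #
    (7,2)@(15, 5): e=[-6,18,18] → ·
    (4,3)@(9, 7): e=[30,-10,10] → ·
    (5,3)@(11, 7): e=[18,-4,16] → ·
    (6,3)@(13, 7): e=[6,2,22] → #
    (7,3)@(15, 7): e=[-6,8,28] → ·
    (6,4)@(13, 9): e=[6,-8,32] → ·
  covered (5 px):
    · · · · · · · ·
    · · · · · · # ·
    · · · · # # # ·
    · · · · · · # ·
    · · · · · · · ·
    · · · · · · · ·
T2:
  2·area = 4
  edge (6, 6)→(12, 10): d=(6,4) right/bottom  bias=-1
  edge (12, 10)→(5, 6): d=(-7,-4) top-left  bias=+0
  edge (5, 6)→(6, 6): d=(1,0) top-left  bias=+0
    (3,3)@(7, 7): e=[2,1,1] → #
    (4,3)@(9, 7): e=[-6,9,1] → ·
    (3,4)@(7, 9): e=[14,-13,3] → ·
  covered (1 px):
    · · · · · · · ·
    · · · · · · · ·
    · · · · · · · ·
    · · · # · · · ·
    · · · · · · · ·
    · · · · · · · ·

Final: [[6,1],[4,2],[5,2],[6,2],[6,3]]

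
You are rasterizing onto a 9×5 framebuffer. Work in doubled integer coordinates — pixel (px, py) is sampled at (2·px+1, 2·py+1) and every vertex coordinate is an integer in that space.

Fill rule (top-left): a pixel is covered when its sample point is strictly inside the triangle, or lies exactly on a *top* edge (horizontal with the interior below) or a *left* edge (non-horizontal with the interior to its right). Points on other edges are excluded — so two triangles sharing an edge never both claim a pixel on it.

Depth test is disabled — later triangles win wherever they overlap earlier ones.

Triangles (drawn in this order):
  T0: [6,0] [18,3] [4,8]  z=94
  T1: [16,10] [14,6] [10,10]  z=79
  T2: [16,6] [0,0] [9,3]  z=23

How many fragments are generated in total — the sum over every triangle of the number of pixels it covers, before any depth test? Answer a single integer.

T0:
  2·area = 102
  edge (6, 0)→(18, 3): d=(12,3) right/bottom  bias=-1
  edge (18, 3)→(4, 8): d=(-14,5) right/bottom  bias=-1
  edge (4, 8)→(6, 0): d=(2,-8) top-left  bias=+0
    (3,0)@(7, 1): e=[9,83,10] → #
    (4,0)@(9, 1): e=[3,73,26] → #
    (5,0)@(11, 1): e=[-3,63,42] → ·
    (3,1)@(7, 3): e=[33,55,14] → #
    (5,1)@(11, 3): e=[21,35,46] → #
    (6,1)@(13, 3): e=[15,25,62] → #
    (7,1)@(15, 3): e=[9,15,78] → #
    (8,1)@(17, 3): e=[3,5,94] → #
    (2,2)@(5, 5): e=[63,37,2] → #
    (6,2)@(13, 5): e=[39,-3,66] → ·
    (7,2)@(15, 5): e=[33,-13,82] → ·
    (8,2)@(17, 5): e=[27,-23,98] → ·
  covered (13 px):
    · · · # # · · · ·
    · · · # # # # # #
    · · # # # # · · ·
    · · # · · · · · ·
    · · · · · · · · ·
T1:
  2·area = 24  (B↔C swapped to make it positive)
  edge (16, 10)→(10, 10): d=(-6,0) right/bottom  bias=-1
  edge (10, 10)→(14, 6): d=(4,-4) top-left  bias=+0
  edge (14, 6)→(16, 10): d=(2,4) right/bottom  bias=-1
    (8,1)@(17, 3): e=[42,0,-18] → ·  [on edge]
    (7,2)@(15, 5): e=[30,0,-6] → ·  [on edge]
    (6,3)@(13, 7): e=[18,0,6] → #  [on edge]
    (7,3)@(15, 7): e=[18,8,-2] → ·
    (5,4)@(11, 9): e=[6,0,18] → #  [on edge]
    (7,4)@(15, 9): e=[6,16,2] → #
    (8,4)@(17, 9): e=[6,24,-6] → ·
  covered (4 px):
    · · · · · · · · ·
    · · · · · · · · ·
    · · · · · · · · ·
    · · · · · · # · ·
    · · · · · # # # ·
T2:
  2·area = 6
  edge (16, 6)→(0, 0): d=(-16,-6) top-left  bias=+0
  edge (0, 0)→(9, 3): d=(9,3) right/bottom  bias=-1
  edge (9, 3)→(16, 6): d=(7,3) right/bottom  bias=-1
    (1,0)@(3, 1): e=[2,0,4] → ·  [on edge]
    (4,1)@(9, 3): e=[6,0,0] → ·  [on edge]
    (7,2)@(15, 5): e=[10,0,-4] → ·  [on edge]
  covered (0 px):
    · · · · · · · · ·
    · · · · · · · · ·
    · · · · · · · · ·
    · · · · · · · · ·
    · · · · · · · · ·

Result: 17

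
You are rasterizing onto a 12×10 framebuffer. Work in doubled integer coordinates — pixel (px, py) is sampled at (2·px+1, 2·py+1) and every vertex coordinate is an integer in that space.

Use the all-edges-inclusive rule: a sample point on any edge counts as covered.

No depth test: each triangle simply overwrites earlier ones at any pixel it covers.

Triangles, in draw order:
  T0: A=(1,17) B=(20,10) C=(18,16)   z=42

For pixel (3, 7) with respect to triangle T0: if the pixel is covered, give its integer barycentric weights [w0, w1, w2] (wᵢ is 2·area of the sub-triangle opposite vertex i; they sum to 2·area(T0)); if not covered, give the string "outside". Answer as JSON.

T0:
  2·area = 100
  edge (1, 17)→(20, 10): d=(19,-7) inclusive
  edge (20, 10)→(18, 16): d=(-2,6) inclusive
  edge (18, 16)→(1, 17): d=(-17,1) inclusive
    (11,0)@(23, 1): e=[-150,0,250] → ·  [on edge]
    (10,3)@(21, 7): e=[-50,0,150] → ·  [on edge]
    (9,5)@(19, 11): e=[12,4,84] → #
    (10,5)@(21, 11): e=[26,-8,82] → ·
    (6,6)@(13, 13): e=[8,36,56] → #
    (7,6)@(15, 13): e=[22,24,54] → #
    (8,6)@(17, 13): e=[36,12,52] → #
    (9,6)@(19, 13): e=[50,0,50] → #  [on edge]
    (10,6)@(21, 13): e=[64,-12,48] → ·
    (3,7)@(7, 15): e=[4,68,28] → #
    (4,7)@(9, 15): e=[18,56,26] → #
    (5,7)@(11, 15): e=[32,44,24] → #
    (0,8)@(1, 17): e=[0,100,0] → #  [on edge]
    (8,9)@(17, 19): e=[150,0,-50] → ·  [on edge]
  covered (12 px):
    · · · · · · · · · · · ·
    · · · · · · · · · · · ·
    · · · · · · · · · · · ·
    · · · · · · · · · · · ·
    · · · · · · · · · · · ·
    · · · · · · · · · # · ·
    · · · · · · # # # # · ·
    · · · # # # # # # · · ·
    # · · · · · · · · · · ·
    · · · · · · · · · · · ·

Result: [68,28,4]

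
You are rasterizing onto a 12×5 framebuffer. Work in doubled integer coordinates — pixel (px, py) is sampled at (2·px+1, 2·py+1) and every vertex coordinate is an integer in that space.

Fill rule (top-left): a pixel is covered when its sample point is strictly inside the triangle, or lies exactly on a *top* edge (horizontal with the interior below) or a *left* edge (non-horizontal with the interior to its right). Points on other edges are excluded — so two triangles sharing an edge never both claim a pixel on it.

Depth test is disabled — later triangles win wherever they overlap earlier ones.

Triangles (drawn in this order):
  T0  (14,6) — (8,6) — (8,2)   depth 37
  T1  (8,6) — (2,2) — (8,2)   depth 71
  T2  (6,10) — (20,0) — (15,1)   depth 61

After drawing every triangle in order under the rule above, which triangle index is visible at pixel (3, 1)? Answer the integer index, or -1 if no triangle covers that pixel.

T0:
  2·area = 24
  edge (14, 6)→(8, 6): d=(-6,0) right/bottom  bias=-1
  edge (8, 6)→(8, 2): d=(0,-4) top-left  bias=+0
  edge (8, 2)→(14, 6): d=(6,4) right/bottom  bias=-1
    (4,1)@(9, 3): e=[18,4,2] → X
    (5,1)@(11, 3): e=[18,12,-6] → .
    (4,2)@(9, 5): e=[6,4,14] → X
    (5,2)@(11, 5): e=[6,12,6] → X
    (6,2)@(13, 5): e=[6,20,-2] → .
    (4,3)@(9, 7): e=[-6,4,26] → .
    (5,3)@(11, 7): e=[-6,12,18] → .
  covered (3 px):
    . . . . . . . . . . . .
    . . . . X . . . . . . .
    . . . . X X . . . . . .
    . . . . . . . . . . . .
    . . . . . . . . . . . .
T1:
  2·area = 24
  edge (8, 6)→(2, 2): d=(-6,-4) top-left  bias=+0
  edge (2, 2)→(8, 2): d=(6,0) top-left  bias=+0
  edge (8, 2)→(8, 6): d=(0,4) right/bottom  bias=-1
    (2,1)@(5, 3): e=[6,6,12] → X
    (3,1)@(7, 3): e=[14,6,4] → X
    (4,1)@(9, 3): e=[22,6,-4] → .
    (2,2)@(5, 5): e=[-6,18,12] → .
    (3,2)@(7, 5): e=[2,18,4] → X
    (4,2)@(9, 5): e=[10,18,-4] → .
    (3,3)@(7, 7): e=[-10,30,4] → .
  covered (3 px):
    . . . . . . . . . . . .
    . . X X . . . . . . . .
    . . . X . . . . . . . .
    . . . . . . . . . . . .
    . . . . . . . . . . . .
T2:
  2·area = 36  (B↔C swapped to make it positive)
  edge (6, 10)→(15, 1): d=(9,-9) top-left  bias=+0
  edge (15, 1)→(20, 0): d=(5,-1) top-left  bias=+0
  edge (20, 0)→(6, 10): d=(-14,10) right/bottom  bias=-1
    (7,0)@(15, 1): e=[0,0,36] → X  [on edge]
    (8,0)@(17, 1): e=[18,2,16] → X
    (9,0)@(19, 1): e=[36,4,-4] → .
    (2,1)@(5, 3): e=[-72,0,108] → .  [on edge]
    (6,1)@(13, 3): e=[0,8,28] → X  [on edge]
    (8,1)@(17, 3): e=[36,12,-12] → .
    (5,2)@(11, 5): e=[0,16,20] → X  [on edge]
    (6,2)@(13, 5): e=[18,18,0] → .  [on edge]
    (7,2)@(15, 5): e=[36,20,-20] → .
    (4,3)@(9, 7): e=[0,24,12] → X  [on edge]
    (5,3)@(11, 7): e=[18,26,-8] → .
    (3,4)@(7, 9): e=[0,32,4] → X  [on edge]
  covered (7 px):
    . . . . . . . X X . . .
    . . . . . . X X . . . .
    . . . . . X . . . . . .
    . . . . X . . . . . . .
    . . . X . . . . . . . .

Z-buffer (winner per pixel, '.' = empty):
  . . . . . . . 2 2 . . .
  . . 1 1 0 . 2 2 . . . .
  . . . 1 0 2 . . . . . .
  . . . . 2 . . . . . . .
  . . . 2 . . . . . . . .

Answer: 1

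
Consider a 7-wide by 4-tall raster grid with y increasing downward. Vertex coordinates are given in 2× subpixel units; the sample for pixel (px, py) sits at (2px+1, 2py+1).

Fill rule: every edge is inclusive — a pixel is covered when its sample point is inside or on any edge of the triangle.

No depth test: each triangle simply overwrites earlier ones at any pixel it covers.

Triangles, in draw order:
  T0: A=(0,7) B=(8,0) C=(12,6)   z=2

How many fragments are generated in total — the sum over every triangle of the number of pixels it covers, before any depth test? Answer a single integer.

T0:
  2·area = 76
  edge (0, 7)→(8, 0): d=(8,-7) inclusive
  edge (8, 0)→(12, 6): d=(4,6) inclusive
  edge (12, 6)→(0, 7): d=(-12,1) inclusive
    (3,0)@(7, 1): e=[1,10,65] → X
    (4,0)@(9, 1): e=[15,-2,63] → .
    (2,1)@(5, 3): e=[3,30,43] → X
    (4,1)@(9, 3): e=[31,6,39] → X
    (5,1)@(11, 3): e=[45,-6,37] → .
    (1,2)@(3, 5): e=[5,50,21] → X
    (5,2)@(11, 5): e=[61,2,13] → X
    (6,2)@(13, 5): e=[75,-10,11] → .
    (1,3)@(3, 7): e=[21,58,-3] → .
    (2,3)@(5, 7): e=[35,46,-5] → .
    (3,3)@(7, 7): e=[49,34,-7] → .
    (4,3)@(9, 7): e=[63,22,-9] → .
  covered (9 px):
    . . . X . . .
    . . X X X . .
    . X X X X X .
    . . . . . . .

Result: 9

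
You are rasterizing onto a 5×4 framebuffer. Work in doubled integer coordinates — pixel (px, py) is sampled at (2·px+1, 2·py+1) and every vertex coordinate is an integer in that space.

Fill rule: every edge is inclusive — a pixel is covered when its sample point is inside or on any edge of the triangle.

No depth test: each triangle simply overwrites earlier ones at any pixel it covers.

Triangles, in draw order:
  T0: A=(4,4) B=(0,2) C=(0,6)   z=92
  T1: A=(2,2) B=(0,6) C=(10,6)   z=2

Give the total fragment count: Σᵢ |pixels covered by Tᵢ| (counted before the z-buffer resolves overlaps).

T0:
  2·area = 16  (B↔C swapped to make it positive)
  edge (4, 4)→(0, 6): d=(-4,2) inclusive
  edge (0, 6)→(0, 2): d=(0,-4) inclusive
  edge (0, 2)→(4, 4): d=(4,2) inclusive
    (0,1)@(1, 3): e=[10,4,2] → █
    (1,1)@(3, 3): e=[6,12,-2] → ·
    (0,2)@(1, 5): e=[2,4,10] → █
    (1,2)@(3, 5): e=[-2,12,6] → ·
    (0,3)@(1, 7): e=[-6,4,18] → ·
  covered (2 px):
    · · · · ·
    █ · · · ·
    █ · · · ·
    · · · · ·
T1:
  2·area = 40  (B↔C swapped to make it positive)
  edge (2, 2)→(10, 6): d=(8,4) inclusive
  edge (10, 6)→(0, 6): d=(-10,0) inclusive
  edge (0, 6)→(2, 2): d=(2,-4) inclusive
    (1,1)@(3, 3): e=[4,30,6] → █
    (2,1)@(5, 3): e=[-4,30,14] → ·
    (0,2)@(1, 5): e=[28,10,2] → █
    (2,2)@(5, 5): e=[12,10,18] → █
    (3,2)@(7, 5): e=[4,10,26] → █
    (4,2)@(9, 5): e=[-4,10,34] → ·
    (0,3)@(1, 7): e=[44,-10,6] → ·
    (1,3)@(3, 7): e=[36,-10,14] → ·
    (2,3)@(5, 7): e=[28,-10,22] → ·
    (3,3)@(7, 7): e=[20,-10,30] → ·
  covered (5 px):
    · · · · ·
    · █ · · ·
    █ █ █ █ ·
    · · · · ·

Final: 7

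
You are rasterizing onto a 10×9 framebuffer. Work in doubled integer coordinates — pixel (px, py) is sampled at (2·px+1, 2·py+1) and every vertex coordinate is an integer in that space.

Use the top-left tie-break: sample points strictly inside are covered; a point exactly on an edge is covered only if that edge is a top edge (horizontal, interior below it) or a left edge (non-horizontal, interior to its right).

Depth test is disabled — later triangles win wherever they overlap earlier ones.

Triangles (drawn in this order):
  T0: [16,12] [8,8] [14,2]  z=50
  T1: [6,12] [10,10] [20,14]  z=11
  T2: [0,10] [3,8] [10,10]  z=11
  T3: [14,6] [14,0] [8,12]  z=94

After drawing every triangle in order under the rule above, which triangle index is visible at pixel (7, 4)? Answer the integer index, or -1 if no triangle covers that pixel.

T0:
  2·area = 72
  edge (16, 12)→(8, 8): d=(-8,-4) top-left  bias=+0
  edge (8, 8)→(14, 2): d=(6,-6) top-left  bias=+0
  edge (14, 2)→(16, 12): d=(2,10) right/bottom  bias=-1
    (7,0)@(15, 1): e=[84,0,-12] → ·  [on edge]
    (6,1)@(13, 3): e=[60,0,12] → #  [on edge]
    (7,1)@(15, 3): e=[68,12,-8] → ·
    (5,2)@(11, 5): e=[36,0,36] → #  [on edge]
    (7,2)@(15, 5): e=[52,24,-4] → ·
    (4,3)@(9, 7): e=[12,0,60] → #  [on edge]
    (7,3)@(15, 7): e=[36,36,0] → ·  [on edge]
    (3,4)@(7, 9): e=[-12,0,84] → ·  [on edge]
    (4,4)@(9, 9): e=[-4,12,64] → ·
    (5,4)@(11, 9): e=[4,24,44] → #
    (7,4)@(15, 9): e=[20,48,4] → #
    (8,4)@(17, 9): e=[28,60,-16] → ·
    (2,5)@(5, 11): e=[-36,0,108] → ·  [on edge]
    (1,6)@(3, 13): e=[-60,0,132] → ·  [on edge]
    (0,7)@(1, 15): e=[-84,0,156] → ·  [on edge]
    (8,8)@(17, 17): e=[-36,108,0] → ·  [on edge]
  covered (10 px):
    · · · · · · · · · ·
    · · · · · · # · · ·
    · · · · · # # · · ·
    · · · · # # # · · ·
    · · · · · # # # · ·
    · · · · · · · # · ·
    · · · · · · · · · ·
    · · · · · · · · · ·
    · · · · · · · · · ·
T1:
  2·area = 36
  edge (6, 12)→(10, 10): d=(4,-2) top-left  bias=+0
  edge (10, 10)→(20, 14): d=(10,4) right/bottom  bias=-1
  edge (20, 14)→(6, 12): d=(-14,-2) top-left  bias=+0
    (4,5)@(9, 11): e=[2,14,20] → #
    (5,5)@(11, 11): e=[6,6,24] → #
    (6,5)@(13, 11): e=[10,-2,28] → ·
    (4,6)@(9, 13): e=[10,34,-8] → ·
    (5,6)@(11, 13): e=[14,26,-4] → ·
    (6,6)@(13, 13): e=[18,18,0] → #  [on edge]
    (7,6)@(15, 13): e=[22,10,4] → #
    (8,6)@(17, 13): e=[26,2,8] → #
    (9,6)@(19, 13): e=[30,-6,12] → ·
    (6,7)@(13, 15): e=[26,38,-28] → ·
    (7,7)@(15, 15): e=[30,30,-24] → ·
    (8,7)@(17, 15): e=[34,22,-20] → ·
  covered (5 px):
    · · · · · · · · · ·
    · · · · · · · · · ·
    · · · · · · · · · ·
    · · · · · · · · · ·
    · · · · · · · · · ·
    · · · · # # · · · ·
    · · · · · · # # # ·
    · · · · · · · · · ·
    · · · · · · · · · ·
T2:
  2·area = 20
  edge (0, 10)→(3, 8): d=(3,-2) top-left  bias=+0
  edge (3, 8)→(10, 10): d=(7,2) right/bottom  bias=-1
  edge (10, 10)→(0, 10): d=(-10,0) right/bottom  bias=-1
    (1,4)@(3, 9): e=[3,7,10] → #
    (2,4)@(5, 9): e=[7,3,10] → #
    (3,4)@(7, 9): e=[11,-1,10] → ·
    (1,5)@(3, 11): e=[9,21,-10] → ·
    (2,5)@(5, 11): e=[13,17,-10] → ·
  covered (2 px):
    · · · · · · · · · ·
    · · · · · · · · · ·
    · · · · · · · · · ·
    · · · · · · · · · ·
    · # # · · · · · · ·
    · · · · · · · · · ·
    · · · · · · · · · ·
    · · · · · · · · · ·
    · · · · · · · · · ·
T3:
  2·area = 36  (B↔C swapped to make it positive)
  edge (14, 6)→(8, 12): d=(-6,6) right/bottom  bias=-1
  edge (8, 12)→(14, 0): d=(6,-12) top-left  bias=+0
  edge (14, 0)→(14, 6): d=(0,6) right/bottom  bias=-1
    (9,0)@(19, 1): e=[0,66,-30] → ·  [on edge]
    (6,1)@(13, 3): e=[24,6,6] → #
    (7,1)@(15, 3): e=[12,30,-6] → ·
    (8,1)@(17, 3): e=[0,54,-18] → ·  [on edge]
    (6,2)@(13, 5): e=[12,18,6] → #
    (7,2)@(15, 5): e=[0,42,-6] → ·  [on edge]
    (5,3)@(11, 7): e=[12,6,18] → #
    (6,3)@(13, 7): e=[0,30,6] → ·  [on edge]
    (5,4)@(11, 9): e=[0,18,18] → ·  [on edge]
    (4,5)@(9, 11): e=[0,6,30] → ·  [on edge]
    (3,6)@(7, 13): e=[0,-6,42] → ·  [on edge]
    (2,7)@(5, 15): e=[0,-18,54] → ·  [on edge]
    (1,8)@(3, 17): e=[0,-30,66] → ·  [on edge]
  covered (3 px):
    · · · · · · · · · ·
    · · · · · · # · · ·
    · · · · · · # · · ·
    · · · · · # · · · ·
    · · · · · · · · · ·
    · · · · · · · · · ·
    · · · · · · · · · ·
    · · · · · · · · · ·
    · · · · · · · · · ·

Z-buffer (winner per pixel, '.' = empty):
  . . . . . . . . . .
  . . . . . . 3 . . .
  . . . . . 0 3 . . .
  . . . . 0 3 0 . . .
  . 2 2 . . 0 0 0 . .
  . . . . 1 1 . 0 . .
  . . . . . . 1 1 1 .
  . . . . . . . . . .
  . . . . . . . . . .

Answer: 0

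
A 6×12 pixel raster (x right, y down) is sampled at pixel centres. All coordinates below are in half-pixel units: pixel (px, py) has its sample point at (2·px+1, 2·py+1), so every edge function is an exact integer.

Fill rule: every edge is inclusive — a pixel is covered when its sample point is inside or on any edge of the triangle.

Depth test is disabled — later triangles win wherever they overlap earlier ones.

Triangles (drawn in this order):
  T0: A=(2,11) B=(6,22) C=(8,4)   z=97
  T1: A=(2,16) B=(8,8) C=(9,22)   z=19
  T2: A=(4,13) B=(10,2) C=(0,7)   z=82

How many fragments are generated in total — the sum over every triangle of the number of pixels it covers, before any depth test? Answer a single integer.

T0:
  2·area = 94  (B↔C swapped to make it positive)
  edge (2, 11)→(8, 4): d=(6,-7) inclusive
  edge (8, 4)→(6, 22): d=(-2,18) inclusive
  edge (6, 22)→(2, 11): d=(-4,-11) inclusive
    (3,3)@(7, 7): e=[11,12,71] → █
    (4,3)@(9, 7): e=[25,-24,93] → ·
    (2,4)@(5, 9): e=[9,44,41] → █
    (4,4)@(9, 9): e=[37,-28,85] → ·
    (1,5)@(3, 11): e=[7,76,11] → █
    (4,5)@(9, 11): e=[49,-32,77] → ·
    (1,6)@(3, 13): e=[19,72,3] → █
    (3,6)@(7, 13): e=[47,0,47] → █  [on edge]
    (4,6)@(9, 13): e=[61,-36,69] → ·
    (1,7)@(3, 15): e=[31,68,-5] → ·
    (2,7)@(5, 15): e=[45,32,17] → █
    (3,7)@(7, 15): e=[59,-4,39] → ·
  covered (12 px):
    · · · · · ·
    · · · · · ·
    · · · · · ·
    · · · █ · ·
    · · █ █ · ·
    · █ █ █ · ·
    · █ █ █ · ·
    · · █ · · ·
    · · █ · · ·
    · · █ · · ·
    · · · · · ·
    · · · · · ·
T1:
  2·area = 92
  edge (2, 16)→(8, 8): d=(6,-8) inclusive
  edge (8, 8)→(9, 22): d=(1,14) inclusive
  edge (9, 22)→(2, 16): d=(-7,-6) inclusive
    (3,5)@(7, 11): e=[10,17,65] → █
    (4,5)@(9, 11): e=[26,-11,77] → ·
    (2,6)@(5, 13): e=[6,47,39] → █
    (4,6)@(9, 13): e=[38,-9,63] → ·
    (1,7)@(3, 15): e=[2,77,13] → █
    (4,7)@(9, 15): e=[50,-7,49] → ·
    (1,8)@(3, 17): e=[14,79,-1] → ·
    (2,8)@(5, 17): e=[30,51,11] → █
    (4,8)@(9, 17): e=[62,-5,35] → ·
    (2,9)@(5, 19): e=[42,53,-3] → ·
    (3,9)@(7, 19): e=[58,25,9] → █
    (4,9)@(9, 19): e=[74,-3,21] → ·
  covered (9 px):
    · · · · · ·
    · · · · · ·
    · · · · · ·
    · · · · · ·
    · · · · · ·
    · · · █ · ·
    · · █ █ · ·
    · █ █ █ · ·
    · · █ █ · ·
    · · · █ · ·
    · · · · · ·
    · · · · · ·
T2:
  2·area = 80  (B↔C swapped to make it positive)
  edge (4, 13)→(0, 7): d=(-4,-6) inclusive
  edge (0, 7)→(10, 2): d=(10,-5) inclusive
  edge (10, 2)→(4, 13): d=(-6,11) inclusive
    (4,1)@(9, 3): e=[70,5,5] → █
    (5,1)@(11, 3): e=[82,15,-17] → ·
    (2,2)@(5, 5): e=[38,5,37] → █
    (3,2)@(7, 5): e=[50,15,15] → █
    (4,2)@(9, 5): e=[62,25,-7] → ·
    (0,3)@(1, 7): e=[6,5,69] → █
    (1,3)@(3, 7): e=[18,15,47] → █
    (4,3)@(9, 7): e=[54,45,-19] → ·
    (0,4)@(1, 9): e=[-2,25,57] → ·
    (1,4)@(3, 9): e=[10,35,35] → █
    (3,4)@(7, 9): e=[34,55,-9] → ·
    (1,5)@(3, 11): e=[2,55,23] → █
  covered (11 px):
    · · · · · ·
    · · · · █ ·
    · · █ █ · ·
    █ █ █ █ · ·
    · █ █ · · ·
    · █ █ · · ·
    · · · · · ·
    · · · · · ·
    · · · · · ·
    · · · · · ·
    · · · · · ·
    · · · · · ·

Final: 32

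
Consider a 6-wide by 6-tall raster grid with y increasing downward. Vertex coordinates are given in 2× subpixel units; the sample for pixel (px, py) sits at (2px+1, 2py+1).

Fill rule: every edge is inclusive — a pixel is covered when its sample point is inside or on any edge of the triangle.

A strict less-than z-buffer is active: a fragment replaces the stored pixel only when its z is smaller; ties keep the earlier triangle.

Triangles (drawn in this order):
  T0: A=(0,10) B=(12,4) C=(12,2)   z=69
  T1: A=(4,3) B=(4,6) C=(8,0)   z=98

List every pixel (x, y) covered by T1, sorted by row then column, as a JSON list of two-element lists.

T0:
  2·area = 24  (B↔C swapped to make it positive)
  edge (0, 10)→(12, 2): d=(12,-8) inclusive
  edge (12, 2)→(12, 4): d=(0,2) inclusive
  edge (12, 4)→(0, 10): d=(-12,6) inclusive
    (5,1)@(11, 3): e=[4,2,18] → X
    (4,2)@(9, 5): e=[12,6,6] → X
    (5,2)@(11, 5): e=[28,2,-6] → .
    (2,3)@(5, 7): e=[4,14,6] → X
    (3,3)@(7, 7): e=[20,10,-6] → .
    (4,3)@(9, 7): e=[36,6,-18] → .
    (2,4)@(5, 9): e=[28,14,-18] → .
  covered (3 px):
    . . . . . .
    . . . . . X
    . . . . X .
    . . X . . .
    . . . . . .
    . . . . . .
T1:
  2·area = 12  (B↔C swapped to make it positive)
  edge (4, 3)→(8, 0): d=(4,-3) inclusive
  edge (8, 0)→(4, 6): d=(-4,6) inclusive
  edge (4, 6)→(4, 3): d=(0,-3) inclusive
    (3,0)@(7, 1): e=[1,2,9] → X
    (4,0)@(9, 1): e=[7,-10,15] → .
    (2,1)@(5, 3): e=[3,6,3] → X
    (3,1)@(7, 3): e=[9,-6,9] → .
    (2,2)@(5, 5): e=[11,-2,3] → .
  covered (2 px):
    . . . X . .
    . . X . . .
    . . . . . .
    . . . . . .
    . . . . . .
    . . . . . .

Result: [[3,0],[2,1]]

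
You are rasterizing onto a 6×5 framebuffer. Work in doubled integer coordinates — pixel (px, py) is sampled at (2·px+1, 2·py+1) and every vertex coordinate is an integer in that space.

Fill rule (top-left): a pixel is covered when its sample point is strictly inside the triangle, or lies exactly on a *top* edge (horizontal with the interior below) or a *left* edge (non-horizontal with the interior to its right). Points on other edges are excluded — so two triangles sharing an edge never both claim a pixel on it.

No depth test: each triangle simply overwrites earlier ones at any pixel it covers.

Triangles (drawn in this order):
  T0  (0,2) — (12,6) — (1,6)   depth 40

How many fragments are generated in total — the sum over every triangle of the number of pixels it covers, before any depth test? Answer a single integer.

T0:
  2·area = 44
  edge (0, 2)→(12, 6): d=(12,4) right/bottom  bias=-1
  edge (12, 6)→(1, 6): d=(-11,0) right/bottom  bias=-1
  edge (1, 6)→(0, 2): d=(-1,-4) top-left  bias=+0
    (0,1)@(1, 3): e=[8,33,3] → #
    (1,1)@(3, 3): e=[0,33,11] → ·  [on edge]
    (0,2)@(1, 5): e=[32,11,1] → #
    (1,2)@(3, 5): e=[24,11,9] → #
    (2,2)@(5, 5): e=[16,11,17] → #
    (3,2)@(7, 5): e=[8,11,25] → #
    (4,2)@(9, 5): e=[0,11,33] → ·  [on edge]
    (0,3)@(1, 7): e=[56,-11,-1] → ·
    (1,3)@(3, 7): e=[48,-11,7] → ·
    (2,3)@(5, 7): e=[40,-11,15] → ·
    (3,3)@(7, 7): e=[32,-11,23] → ·
  covered (5 px):
    · · · · · ·
    # · · · · ·
    # # # # · ·
    · · · · · ·
    · · · · · ·

Final: 5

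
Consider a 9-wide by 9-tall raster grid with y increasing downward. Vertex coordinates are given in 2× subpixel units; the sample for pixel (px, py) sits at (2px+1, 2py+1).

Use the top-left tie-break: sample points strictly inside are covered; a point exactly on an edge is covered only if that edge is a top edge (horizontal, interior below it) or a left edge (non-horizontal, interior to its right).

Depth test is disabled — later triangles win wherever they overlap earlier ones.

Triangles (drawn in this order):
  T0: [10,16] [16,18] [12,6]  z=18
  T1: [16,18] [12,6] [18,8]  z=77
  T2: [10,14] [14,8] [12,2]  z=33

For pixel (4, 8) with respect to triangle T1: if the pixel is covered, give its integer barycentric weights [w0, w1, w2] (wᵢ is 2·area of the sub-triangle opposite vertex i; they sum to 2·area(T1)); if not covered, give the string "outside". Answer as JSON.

T0:
  2·area = 64  (B↔C swapped to make it positive)
  edge (10, 16)→(12, 6): d=(2,-10) top-left  bias=+0
  edge (12, 6)→(16, 18): d=(4,12) right/bottom  bias=-1
  edge (16, 18)→(10, 16): d=(-6,-2) top-left  bias=+0
    (6,0)@(13, 1): e=[0,-32,96] → ·  [on edge]
    (5,1)@(11, 3): e=[-16,0,80] → ·  [on edge]
    (6,4)@(13, 9): e=[16,0,48] → ·  [on edge]
    (5,5)@(11, 11): e=[0,32,32] → #  [on edge]
    (6,5)@(13, 11): e=[20,8,36] → #
    (7,5)@(15, 11): e=[40,-16,40] → ·
    (0,6)@(1, 13): e=[-96,160,0] → ·  [on edge]
    (5,6)@(11, 13): e=[4,40,20] → #
    (7,6)@(15, 13): e=[44,-8,28] → ·
    (3,7)@(7, 15): e=[-32,96,0] → ·  [on edge]
    (5,7)@(11, 15): e=[8,48,8] → #
    (7,7)@(15, 15): e=[48,0,16] → ·  [on edge]
    (6,8)@(13, 17): e=[32,32,0] → #  [on edge]
  covered (8 px):
    · · · · · · · · ·
    · · · · · · · · ·
    · · · · · · · · ·
    · · · · · · · · ·
    · · · · · · · · ·
    · · · · · # # · ·
    · · · · · # # · ·
    · · · · · # # · ·
    · · · · · · # # ·
T1:
  2·area = 64
  edge (16, 18)→(12, 6): d=(-4,-12) top-left  bias=+0
  edge (12, 6)→(18, 8): d=(6,2) right/bottom  bias=-1
  edge (18, 8)→(16, 18): d=(-2,10) right/bottom  bias=-1
    (1,1)@(3, 3): e=[-96,0,160] → ·  [on edge]
    (5,1)@(11, 3): e=[0,-16,80] → ·  [on edge]
    (4,2)@(9, 5): e=[-32,0,96] → ·  [on edge]
    (6,3)@(13, 7): e=[8,4,52] → #
    (7,3)@(15, 7): e=[32,0,32] → ·  [on edge]
    (6,4)@(13, 9): e=[0,16,48] → #  [on edge]
    (7,4)@(15, 9): e=[24,12,28] → #
    (8,4)@(17, 9): e=[48,8,8] → #
    (6,5)@(13, 11): e=[-8,28,44] → ·
    (7,5)@(15, 11): e=[16,24,24] → #
    (7,6)@(15, 13): e=[8,36,20] → #
    (8,6)@(17, 13): e=[32,32,0] → ·  [on edge]
    (7,7)@(15, 15): e=[0,48,16] → #  [on edge]
  covered (8 px):
    · · · · · · · · ·
    · · · · · · · · ·
    · · · · · · · · ·
    · · · · · · # · ·
    · · · · · · # # #
    · · · · · · · # #
    · · · · · · · # ·
    · · · · · · · # ·
    · · · · · · · · ·
T2:
  2·area = 36  (B↔C swapped to make it positive)
  edge (10, 14)→(12, 2): d=(2,-12) top-left  bias=+0
  edge (12, 2)→(14, 8): d=(2,6) right/bottom  bias=-1
  edge (14, 8)→(10, 14): d=(-4,6) right/bottom  bias=-1
    (6,2)@(13, 5): e=[18,0,18] → ·  [on edge]
    (6,3)@(13, 7): e=[22,4,10] → #
    (7,3)@(15, 7): e=[46,-8,-2] → ·
    (5,4)@(11, 9): e=[2,20,14] → #
    (7,4)@(15, 9): e=[50,-4,-10] → ·
    (5,5)@(11, 11): e=[6,24,6] → #
    (6,5)@(13, 11): e=[30,12,-6] → ·
    (7,5)@(15, 11): e=[54,0,-18] → ·  [on edge]
    (5,6)@(11, 13): e=[10,28,-2] → ·
    (8,8)@(17, 17): e=[90,0,-54] → ·  [on edge]
  covered (4 px):
    · · · · · · · · ·
    · · · · · · · · ·
    · · · · · · · · ·
    · · · · · · # · ·
    · · · · · # # · ·
    · · · · · # · · ·
    · · · · · · · · ·
    · · · · · · · · ·
    · · · · · · · · ·

Result: "outside"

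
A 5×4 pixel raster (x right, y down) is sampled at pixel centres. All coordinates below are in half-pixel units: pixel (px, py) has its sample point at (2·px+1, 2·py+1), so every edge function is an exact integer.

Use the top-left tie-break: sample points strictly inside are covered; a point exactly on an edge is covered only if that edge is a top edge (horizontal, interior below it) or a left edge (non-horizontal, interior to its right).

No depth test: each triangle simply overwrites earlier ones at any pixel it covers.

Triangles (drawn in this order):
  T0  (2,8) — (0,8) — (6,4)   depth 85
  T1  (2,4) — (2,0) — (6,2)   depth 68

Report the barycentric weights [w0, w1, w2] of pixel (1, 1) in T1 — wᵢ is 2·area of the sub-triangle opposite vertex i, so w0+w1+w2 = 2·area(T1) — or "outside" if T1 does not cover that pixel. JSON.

T0:
  2·area = 8
  edge (2, 8)→(0, 8): d=(-2,0) right/bottom  bias=-1
  edge (0, 8)→(6, 4): d=(6,-4) top-left  bias=+0
  edge (6, 4)→(2, 8): d=(-4,4) right/bottom  bias=-1
    (4,0)@(9, 1): e=[14,-6,0] → .  [on edge]
    (3,1)@(7, 3): e=[10,-2,0] → .  [on edge]
    (2,2)@(5, 5): e=[6,2,0] → .  [on edge]
    (1,3)@(3, 7): e=[2,6,0] → .  [on edge]
  covered (0 px):
    . . . . .
    . . . . .
    . . . . .
    . . . . .
T1:
  2·area = 16
  edge (2, 4)→(2, 0): d=(0,-4) top-left  bias=+0
  edge (2, 0)→(6, 2): d=(4,2) right/bottom  bias=-1
  edge (6, 2)→(2, 4): d=(-4,2) right/bottom  bias=-1
    (1,0)@(3, 1): e=[4,2,10] → X
    (2,0)@(5, 1): e=[12,-2,6] → .
    (1,1)@(3, 3): e=[4,10,2] → X
    (2,1)@(5, 3): e=[12,6,-2] → .
    (1,2)@(3, 5): e=[4,18,-6] → .
  covered (2 px):
    . X . . .
    . X . . .
    . . . . .
    . . . . .

Answer: [10,2,4]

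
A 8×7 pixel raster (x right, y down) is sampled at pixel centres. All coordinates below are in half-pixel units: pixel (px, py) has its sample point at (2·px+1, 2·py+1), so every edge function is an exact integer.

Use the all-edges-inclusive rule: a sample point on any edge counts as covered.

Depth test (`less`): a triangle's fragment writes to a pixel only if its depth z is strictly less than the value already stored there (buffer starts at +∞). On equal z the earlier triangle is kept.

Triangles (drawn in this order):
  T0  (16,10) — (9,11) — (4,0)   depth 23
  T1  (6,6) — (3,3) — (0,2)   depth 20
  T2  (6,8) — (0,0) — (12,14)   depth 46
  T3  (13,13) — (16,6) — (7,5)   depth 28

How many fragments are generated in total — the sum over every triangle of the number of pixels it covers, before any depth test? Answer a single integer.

T0:
  2·area = 82
  edge (16, 10)→(9, 11): d=(-7,1) inclusive
  edge (9, 11)→(4, 0): d=(-5,-11) inclusive
  edge (4, 0)→(16, 10): d=(12,10) inclusive
    (2,0)@(5, 1): e=[74,6,2] → X
    (3,0)@(7, 1): e=[72,28,-18] → .
    (2,1)@(5, 3): e=[60,-4,26] → .
    (3,1)@(7, 3): e=[58,18,6] → X
    (4,1)@(9, 3): e=[56,40,-14] → .
    (3,2)@(7, 5): e=[44,8,30] → X
    (4,2)@(9, 5): e=[42,30,10] → X
    (5,2)@(11, 5): e=[40,52,-10] → .
    (3,3)@(7, 7): e=[30,-2,54] → .
    (4,3)@(9, 7): e=[28,20,34] → X
    (5,3)@(11, 7): e=[26,42,14] → X
    (6,3)@(13, 7): e=[24,64,-6] → .
    (4,5)@(9, 11): e=[0,0,82] → X  [on edge]
  covered (10 px):
    . . X . . . . .
    . . . X . . . .
    . . . X X . . .
    . . . . X X . .
    . . . . X X X .
    . . . . X . . .
    . . . . . . . .
T1:
  2·area = 6  (B↔C swapped to make it positive)
  edge (6, 6)→(0, 2): d=(-6,-4) inclusive
  edge (0, 2)→(3, 3): d=(3,1) inclusive
  edge (3, 3)→(6, 6): d=(3,3) inclusive
    (0,0)@(1, 1): e=[10,-4,0] → .  [on edge]
    (1,1)@(3, 3): e=[6,0,0] → X  [on edge]
    (2,1)@(5, 3): e=[14,-2,-6] → .
    (1,2)@(3, 5): e=[-6,6,6] → .
    (2,2)@(5, 5): e=[2,4,0] → X  [on edge]
    (3,2)@(7, 5): e=[10,2,-6] → .
    (4,2)@(9, 5): e=[18,0,-12] → .  [on edge]
    (2,3)@(5, 7): e=[-10,10,6] → .
    (3,3)@(7, 7): e=[-2,8,0] → .  [on edge]
    (7,3)@(15, 7): e=[30,0,-24] → .  [on edge]
    (4,4)@(9, 9): e=[-6,12,0] → .  [on edge]
    (5,5)@(11, 11): e=[-10,16,0] → .  [on edge]
    (6,6)@(13, 13): e=[-14,20,0] → .  [on edge]
  covered (2 px):
    . . . . . . . .
    . X . . . . . .
    . . X . . . . .
    . . . . . . . .
    . . . . . . . .
    . . . . . . . .
    . . . . . . . .
T2:
  2·area = 12
  edge (6, 8)→(0, 0): d=(-6,-8) inclusive
  edge (0, 0)→(12, 14): d=(12,14) inclusive
  edge (12, 14)→(6, 8): d=(-6,-6) inclusive
    (0,1)@(1, 3): e=[-10,22,0] → .  [on edge]
    (1,2)@(3, 5): e=[-6,18,0] → .  [on edge]
    (2,3)@(5, 7): e=[-2,14,0] → .  [on edge]
    (3,4)@(7, 9): e=[2,10,0] → X  [on edge]
    (4,4)@(9, 9): e=[18,-18,12] → .
    (3,5)@(7, 11): e=[-10,34,-12] → .
    (4,5)@(9, 11): e=[6,6,0] → X  [on edge]
    (5,5)@(11, 11): e=[22,-22,12] → .
    (4,6)@(9, 13): e=[-6,30,-12] → .
    (5,6)@(11, 13): e=[10,2,0] → X  [on edge]
    (6,6)@(13, 13): e=[26,-26,12] → .
  covered (3 px):
    . . . . . . . .
    . . . . . . . .
    . . . . . . . .
    . . . . . . . .
    . . . X . . . .
    . . . . X . . .
    . . . . . X . .
T3:
  2·area = 66  (B↔C swapped to make it positive)
  edge (13, 13)→(7, 5): d=(-6,-8) inclusive
  edge (7, 5)→(16, 6): d=(9,1) inclusive
  edge (16, 6)→(13, 13): d=(-3,7) inclusive
    (3,2)@(7, 5): e=[0,0,66] → X  [on edge]
    (4,2)@(9, 5): e=[16,-2,52] → .
    (3,3)@(7, 7): e=[-12,18,60] → .
    (4,3)@(9, 7): e=[4,16,46] → X
    (5,3)@(11, 7): e=[20,14,32] → X
    (6,3)@(13, 7): e=[36,12,18] → X
    (7,3)@(15, 7): e=[52,10,4] → X
    (4,4)@(9, 9): e=[-8,34,40] → .
    (5,4)@(11, 9): e=[8,32,26] → X
    (7,4)@(15, 9): e=[40,28,-2] → .
    (5,5)@(11, 11): e=[-4,50,20] → .
    (6,5)@(13, 11): e=[12,48,6] → X
    (6,6)@(13, 13): e=[0,66,0] → X  [on edge]
  covered (9 px):
    . . . . . . . .
    . . . . . . . .
    . . . X . . . .
    . . . . X X X X
    . . . . . X X .
    . . . . . . X .
    . . . . . . X .

Answer: 24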